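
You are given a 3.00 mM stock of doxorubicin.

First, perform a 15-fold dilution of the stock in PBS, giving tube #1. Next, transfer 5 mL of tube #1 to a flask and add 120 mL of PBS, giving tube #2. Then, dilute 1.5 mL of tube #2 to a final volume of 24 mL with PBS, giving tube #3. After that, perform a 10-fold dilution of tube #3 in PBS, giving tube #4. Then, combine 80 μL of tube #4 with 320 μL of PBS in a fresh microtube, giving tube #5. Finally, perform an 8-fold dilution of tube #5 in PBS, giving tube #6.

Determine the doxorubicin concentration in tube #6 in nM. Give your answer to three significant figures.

Step 1: 15-fold → factor 15
Step 2: 5 mL + 120 mL = 125 mL total → factor 125/5 = 25
Step 3: 1.5 mL brought to 24 mL → factor 24/1.5 = 16
Step 4: 10-fold → factor 10
Step 5: 80 μL + 320 μL = 400 μL total → factor 400/80 = 5
Step 6: 8-fold → factor 8
Overall dilution factor = 15 × 25 × 16 × 10 × 5 × 8 = 2.4 × 10^6
Final = 3.00 mM / 2.4 × 10^6 = 1.250 × 10^-6 mM = 1.25 nM

1.25 nM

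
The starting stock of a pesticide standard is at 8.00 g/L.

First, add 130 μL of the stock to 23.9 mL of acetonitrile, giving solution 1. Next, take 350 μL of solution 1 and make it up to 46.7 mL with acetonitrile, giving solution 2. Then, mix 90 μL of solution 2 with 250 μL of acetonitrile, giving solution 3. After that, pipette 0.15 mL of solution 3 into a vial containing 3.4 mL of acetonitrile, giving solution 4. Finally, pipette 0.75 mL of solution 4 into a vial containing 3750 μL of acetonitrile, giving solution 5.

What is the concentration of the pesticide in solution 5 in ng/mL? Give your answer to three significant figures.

0.605 ng/mL

Step 1: 130 μL + 23.9 mL = 24030 μL total → factor 24030/130 = 184.85
Step 2: 350 μL brought to 46.7 mL → factor 46700/350 = 133.43
Step 3: 90 μL + 250 μL = 340 μL total → factor 340/90 = 3.7778
Step 4: 0.15 mL + 3.4 mL = 3.55 mL total → factor 3.55/0.15 = 23.667
Step 5: 0.75 mL + 3750 μL = 4.5 mL total → factor 4.5/0.75 = 6
Overall dilution factor = 184.85 × 133.43 × 3.7778 × 23.667 × 6 = 1.3231 × 10^7
Final = 8.00 g/L / 1.3231 × 10^7 = 6.047 × 10^-7 g/L = 0.605 ng/mL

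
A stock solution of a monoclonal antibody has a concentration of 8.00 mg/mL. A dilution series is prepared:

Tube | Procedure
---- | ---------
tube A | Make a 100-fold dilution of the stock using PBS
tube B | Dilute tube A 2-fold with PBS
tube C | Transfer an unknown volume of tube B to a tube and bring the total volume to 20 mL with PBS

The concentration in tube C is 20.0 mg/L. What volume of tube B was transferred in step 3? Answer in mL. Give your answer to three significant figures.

10.0 mL

Step 1: 100-fold → factor 100
Step 2: 2-fold → factor 2
Step 3: v brought to 20 mL → factor = 20 mL/v
Product of known-step factors = 200
Overall factor = 8.00 mg/mL / (20.0 mg/L) = 400
Step-3 factor = 400 / 200 = 2
v = 20 mL / 2 = 10.0 mL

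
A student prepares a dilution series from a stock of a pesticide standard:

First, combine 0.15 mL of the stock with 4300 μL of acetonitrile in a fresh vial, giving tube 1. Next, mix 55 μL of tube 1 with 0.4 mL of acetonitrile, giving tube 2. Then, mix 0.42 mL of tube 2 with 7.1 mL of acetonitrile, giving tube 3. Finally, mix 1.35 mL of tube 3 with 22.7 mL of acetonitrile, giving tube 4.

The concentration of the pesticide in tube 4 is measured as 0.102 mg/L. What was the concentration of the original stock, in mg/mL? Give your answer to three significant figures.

Step 1: 0.15 mL + 4300 μL = 4.45 mL total → factor 4.45/0.15 = 29.667
Step 2: 55 μL + 0.4 mL = 455 μL total → factor 455/55 = 8.2727
Step 3: 0.42 mL + 7.1 mL = 7.52 mL total → factor 7.52/0.42 = 17.905
Step 4: 1.35 mL + 22.7 mL = 24.05 mL total → factor 24.05/1.35 = 17.815
Overall dilution factor = 29.667 × 8.2727 × 17.905 × 17.815 = 78283
Stock = 0.102 mg/L × 78283 = 7985 mg/L = 7.98 mg/mL

7.98 mg/mL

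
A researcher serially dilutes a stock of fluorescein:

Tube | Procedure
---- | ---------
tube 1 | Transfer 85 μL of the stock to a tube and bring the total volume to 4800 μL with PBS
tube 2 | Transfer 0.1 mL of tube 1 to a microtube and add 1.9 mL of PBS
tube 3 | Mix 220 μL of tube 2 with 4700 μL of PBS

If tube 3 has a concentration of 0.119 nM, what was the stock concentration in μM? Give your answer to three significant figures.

Step 1: 85 μL brought to 4800 μL → factor 4800/85 = 56.471
Step 2: 0.1 mL + 1.9 mL = 2 mL total → factor 2/0.1 = 20
Step 3: 220 μL + 4700 μL = 4920 μL total → factor 4920/220 = 22.364
Overall dilution factor = 56.471 × 20 × 22.364 = 25258
Stock = 0.119 nM × 25258 = 3006 nM = 3.01 μM

3.01 μM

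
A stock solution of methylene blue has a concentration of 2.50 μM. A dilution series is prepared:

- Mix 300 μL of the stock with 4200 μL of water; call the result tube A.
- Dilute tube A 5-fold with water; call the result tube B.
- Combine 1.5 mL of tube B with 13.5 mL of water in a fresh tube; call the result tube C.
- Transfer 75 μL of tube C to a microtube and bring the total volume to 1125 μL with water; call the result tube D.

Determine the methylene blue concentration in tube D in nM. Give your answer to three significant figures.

Step 1: 300 μL + 4200 μL = 4500 μL total → factor 4500/300 = 15
Step 2: 5-fold → factor 5
Step 3: 1.5 mL + 13.5 mL = 15 mL total → factor 15/1.5 = 10
Step 4: 75 μL brought to 1125 μL → factor 1125/75 = 15
Overall dilution factor = 15 × 5 × 10 × 15 = 11250
Final = 2.50 μM / 11250 = 0.0002222 μM = 0.222 nM

0.222 nM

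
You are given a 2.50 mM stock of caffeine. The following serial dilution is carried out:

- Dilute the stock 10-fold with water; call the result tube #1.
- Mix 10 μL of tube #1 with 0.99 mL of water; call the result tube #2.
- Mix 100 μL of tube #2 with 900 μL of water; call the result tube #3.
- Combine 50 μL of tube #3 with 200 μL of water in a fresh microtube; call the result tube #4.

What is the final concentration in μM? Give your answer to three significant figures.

Step 1: 10-fold → factor 10
Step 2: 10 μL + 0.99 mL = 1000 μL total → factor 1000/10 = 100
Step 3: 100 μL + 900 μL = 1000 μL total → factor 1000/100 = 10
Step 4: 50 μL + 200 μL = 250 μL total → factor 250/50 = 5
Overall dilution factor = 10 × 100 × 10 × 5 = 50000
Final = 2.50 mM / 50000 = 5.000 × 10^-5 mM = 0.0500 μM

0.0500 μM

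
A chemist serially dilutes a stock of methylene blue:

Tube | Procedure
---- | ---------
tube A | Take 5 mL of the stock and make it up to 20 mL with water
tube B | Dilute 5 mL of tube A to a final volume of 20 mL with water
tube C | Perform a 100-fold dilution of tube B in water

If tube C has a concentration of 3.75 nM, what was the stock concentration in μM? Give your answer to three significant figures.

6.00 μM

Step 1: 5 mL brought to 20 mL → factor 20/5 = 4
Step 2: 5 mL brought to 20 mL → factor 20/5 = 4
Step 3: 100-fold → factor 100
Overall dilution factor = 4 × 4 × 100 = 1600
Stock = 3.75 nM × 1600 = 6000 nM = 6.00 μM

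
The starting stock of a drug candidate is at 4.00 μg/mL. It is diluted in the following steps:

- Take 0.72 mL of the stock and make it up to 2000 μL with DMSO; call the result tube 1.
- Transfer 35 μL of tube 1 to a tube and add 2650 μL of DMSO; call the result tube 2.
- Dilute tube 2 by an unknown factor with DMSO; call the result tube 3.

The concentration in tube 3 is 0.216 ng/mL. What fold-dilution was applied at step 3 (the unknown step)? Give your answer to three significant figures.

Step 1: 0.72 mL brought to 2000 μL → factor 2/0.72 = 2.7778
Step 2: 35 μL + 2650 μL = 2685 μL total → factor 2685/35 = 76.714
Step 3: unknown factor x
Product of known-step factors = 213.1
Overall factor = 4.00 μg/mL / (0.216 ng/mL) = 18519
x = 18519 / 213.1 = 86.9

86.9-fold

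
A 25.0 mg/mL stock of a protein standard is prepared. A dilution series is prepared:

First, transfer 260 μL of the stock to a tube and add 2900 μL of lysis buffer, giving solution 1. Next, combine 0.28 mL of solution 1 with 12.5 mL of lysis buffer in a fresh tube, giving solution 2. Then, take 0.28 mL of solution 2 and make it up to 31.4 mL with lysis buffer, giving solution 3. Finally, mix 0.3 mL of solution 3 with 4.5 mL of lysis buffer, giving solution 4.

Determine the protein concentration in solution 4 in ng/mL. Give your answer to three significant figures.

25.1 ng/mL

Step 1: 260 μL + 2900 μL = 3160 μL total → factor 3160/260 = 12.154
Step 2: 0.28 mL + 12.5 mL = 12.78 mL total → factor 12.78/0.28 = 45.643
Step 3: 0.28 mL brought to 31.4 mL → factor 31.4/0.28 = 112.14
Step 4: 0.3 mL + 4.5 mL = 4.8 mL total → factor 4.8/0.3 = 16
Overall dilution factor = 12.154 × 45.643 × 112.14 × 16 = 9.9536 × 10^5
Final = 25.0 mg/mL / 9.9536 × 10^5 = 2.512 × 10^-5 mg/mL = 25.1 ng/mL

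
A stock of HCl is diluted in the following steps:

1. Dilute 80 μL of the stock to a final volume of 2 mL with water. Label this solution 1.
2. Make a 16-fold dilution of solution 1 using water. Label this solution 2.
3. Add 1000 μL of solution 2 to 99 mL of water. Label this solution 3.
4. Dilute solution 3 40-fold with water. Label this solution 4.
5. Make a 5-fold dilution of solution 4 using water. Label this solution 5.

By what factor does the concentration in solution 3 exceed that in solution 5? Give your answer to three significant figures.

200

Step 1: 80 μL brought to 2 mL → factor 2000/80 = 25
Step 2: 16-fold → factor 16
Step 3: 1000 μL + 99 mL = 1 × 10^5 μL total → factor 1 × 10^5/1000 = 100
Step 4: 40-fold → factor 40
Step 5: 5-fold → factor 5
Dilution factor to solution 3 = 40000; to solution 5 = 8 × 10^6
[solution 3]/[solution 5] = (factor to solution 5)/(factor to solution 3) = 8 × 10^6/40000 = 200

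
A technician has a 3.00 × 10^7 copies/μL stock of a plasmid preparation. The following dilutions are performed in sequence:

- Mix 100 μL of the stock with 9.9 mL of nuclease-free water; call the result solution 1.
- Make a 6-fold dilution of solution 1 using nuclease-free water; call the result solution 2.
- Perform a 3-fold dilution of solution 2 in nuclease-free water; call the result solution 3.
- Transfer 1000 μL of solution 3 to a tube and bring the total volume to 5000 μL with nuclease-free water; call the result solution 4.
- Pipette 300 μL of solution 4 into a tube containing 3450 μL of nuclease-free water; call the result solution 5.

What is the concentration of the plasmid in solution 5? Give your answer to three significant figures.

267 copies/μL

Step 1: 100 μL + 9.9 mL = 10000 μL total → factor 10000/100 = 100
Step 2: 6-fold → factor 6
Step 3: 3-fold → factor 3
Step 4: 1000 μL brought to 5000 μL → factor 5000/1000 = 5
Step 5: 300 μL + 3450 μL = 3750 μL total → factor 3750/300 = 12.5
Overall dilution factor = 100 × 6 × 3 × 5 × 12.5 = 1.125 × 10^5
Final = 3.00 × 10^7 copies/μL / 1.125 × 10^5 = 267 copies/μL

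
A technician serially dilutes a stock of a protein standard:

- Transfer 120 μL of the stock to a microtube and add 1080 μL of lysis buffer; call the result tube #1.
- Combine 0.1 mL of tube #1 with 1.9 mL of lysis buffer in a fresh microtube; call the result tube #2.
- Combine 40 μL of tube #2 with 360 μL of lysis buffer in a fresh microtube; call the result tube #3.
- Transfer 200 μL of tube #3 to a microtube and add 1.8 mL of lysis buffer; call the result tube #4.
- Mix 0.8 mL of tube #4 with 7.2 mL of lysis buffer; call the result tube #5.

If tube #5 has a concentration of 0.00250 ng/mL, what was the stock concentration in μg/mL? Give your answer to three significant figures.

0.500 μg/mL

Step 1: 120 μL + 1080 μL = 1200 μL total → factor 1200/120 = 10
Step 2: 0.1 mL + 1.9 mL = 2 mL total → factor 2/0.1 = 20
Step 3: 40 μL + 360 μL = 400 μL total → factor 400/40 = 10
Step 4: 200 μL + 1.8 mL = 2000 μL total → factor 2000/200 = 10
Step 5: 0.8 mL + 7.2 mL = 8 mL total → factor 8/0.8 = 10
Overall dilution factor = 10 × 20 × 10 × 10 × 10 = 2 × 10^5
Stock = 0.00250 ng/mL × 2 × 10^5 = 500.0 ng/mL = 0.500 μg/mL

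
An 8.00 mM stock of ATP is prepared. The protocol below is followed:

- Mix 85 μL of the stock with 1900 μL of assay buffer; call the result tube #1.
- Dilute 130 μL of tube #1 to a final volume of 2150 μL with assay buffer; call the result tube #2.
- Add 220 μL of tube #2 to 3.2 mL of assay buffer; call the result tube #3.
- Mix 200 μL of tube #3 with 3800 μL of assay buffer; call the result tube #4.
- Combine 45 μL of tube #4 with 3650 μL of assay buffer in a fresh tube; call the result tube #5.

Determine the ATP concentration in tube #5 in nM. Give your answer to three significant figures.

0.811 nM

Step 1: 85 μL + 1900 μL = 1985 μL total → factor 1985/85 = 23.353
Step 2: 130 μL brought to 2150 μL → factor 2150/130 = 16.538
Step 3: 220 μL + 3.2 mL = 3420 μL total → factor 3420/220 = 15.545
Step 4: 200 μL + 3800 μL = 4000 μL total → factor 4000/200 = 20
Step 5: 45 μL + 3650 μL = 3695 μL total → factor 3695/45 = 82.111
Overall dilution factor = 23.353 × 16.538 × 15.545 × 20 × 82.111 = 9.8599 × 10^6
Final = 8.00 mM / 9.8599 × 10^6 = 8.114 × 10^-7 mM = 0.811 nM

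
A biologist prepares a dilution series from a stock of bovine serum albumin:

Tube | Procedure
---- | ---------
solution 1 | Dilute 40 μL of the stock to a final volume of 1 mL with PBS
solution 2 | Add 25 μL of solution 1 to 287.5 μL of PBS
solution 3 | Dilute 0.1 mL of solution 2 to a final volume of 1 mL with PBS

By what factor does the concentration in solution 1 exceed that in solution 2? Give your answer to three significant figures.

Step 1: 40 μL brought to 1 mL → factor 1000/40 = 25
Step 2: 25 μL + 287.5 μL = 312.5 μL total → factor 312.5/25 = 12.5
Dilution factor to solution 1 = 25; to solution 2 = 312.5
[solution 1]/[solution 2] = (factor to solution 2)/(factor to solution 1) = 312.5/25 = 12.5

12.5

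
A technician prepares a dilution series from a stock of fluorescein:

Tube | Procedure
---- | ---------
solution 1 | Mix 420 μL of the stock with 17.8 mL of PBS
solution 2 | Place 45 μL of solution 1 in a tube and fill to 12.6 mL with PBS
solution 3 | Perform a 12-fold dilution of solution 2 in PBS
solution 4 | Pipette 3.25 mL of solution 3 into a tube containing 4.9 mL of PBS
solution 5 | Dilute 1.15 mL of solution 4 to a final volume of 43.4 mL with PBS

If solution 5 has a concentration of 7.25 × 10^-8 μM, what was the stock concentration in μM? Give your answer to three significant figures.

1.00 μM

Step 1: 420 μL + 17.8 mL = 18220 μL total → factor 18220/420 = 43.381
Step 2: 45 μL brought to 12.6 mL → factor 12600/45 = 280
Step 3: 12-fold → factor 12
Step 4: 3.25 mL + 4.9 mL = 8.15 mL total → factor 8.15/3.25 = 2.5077
Step 5: 1.15 mL brought to 43.4 mL → factor 43.4/1.15 = 37.739
Overall dilution factor = 43.381 × 280 × 12 × 2.5077 × 37.739 = 1.3794 × 10^7
Stock = 7.25 × 10^-8 μM × 1.3794 × 10^7 = 1.00 μM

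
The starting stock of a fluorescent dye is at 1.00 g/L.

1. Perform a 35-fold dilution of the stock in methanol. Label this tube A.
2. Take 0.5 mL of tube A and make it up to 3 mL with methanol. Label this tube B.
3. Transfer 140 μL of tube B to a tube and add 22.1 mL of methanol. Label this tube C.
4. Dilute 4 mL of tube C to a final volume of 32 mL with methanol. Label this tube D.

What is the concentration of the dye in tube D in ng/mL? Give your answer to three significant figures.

3.75 ng/mL

Step 1: 35-fold → factor 35
Step 2: 0.5 mL brought to 3 mL → factor 3/0.5 = 6
Step 3: 140 μL + 22.1 mL = 22240 μL total → factor 22240/140 = 158.86
Step 4: 4 mL brought to 32 mL → factor 32/4 = 8
Overall dilution factor = 35 × 6 × 158.86 × 8 = 2.6688 × 10^5
Final = 1.00 g/L / 2.6688 × 10^5 = 3.747 × 10^-6 g/L = 3.75 ng/mL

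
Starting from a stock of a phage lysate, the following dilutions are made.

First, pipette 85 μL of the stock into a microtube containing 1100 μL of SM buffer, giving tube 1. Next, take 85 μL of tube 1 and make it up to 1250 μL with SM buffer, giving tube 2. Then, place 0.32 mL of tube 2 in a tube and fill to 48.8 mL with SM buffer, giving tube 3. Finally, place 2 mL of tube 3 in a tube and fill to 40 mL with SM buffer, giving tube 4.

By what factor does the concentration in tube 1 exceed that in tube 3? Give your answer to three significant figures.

2.24 × 10^3

Step 1: 85 μL + 1100 μL = 1185 μL total → factor 1185/85 = 13.941
Step 2: 85 μL brought to 1250 μL → factor 1250/85 = 14.706
Step 3: 0.32 mL brought to 48.8 mL → factor 48.8/0.32 = 152.5
Dilution factor to tube 1 = 13.941; to tube 3 = 31265
[tube 1]/[tube 3] = (factor to tube 3)/(factor to tube 1) = 31265/13.941 = 2.24 × 10^3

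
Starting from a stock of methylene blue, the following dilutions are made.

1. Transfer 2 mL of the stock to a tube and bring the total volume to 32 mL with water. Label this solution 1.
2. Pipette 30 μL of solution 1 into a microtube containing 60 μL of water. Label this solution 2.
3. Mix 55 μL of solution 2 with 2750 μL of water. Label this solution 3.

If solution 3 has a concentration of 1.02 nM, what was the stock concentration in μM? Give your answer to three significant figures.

2.50 μM

Step 1: 2 mL brought to 32 mL → factor 32/2 = 16
Step 2: 30 μL + 60 μL = 90 μL total → factor 90/30 = 3
Step 3: 55 μL + 2750 μL = 2805 μL total → factor 2805/55 = 51
Overall dilution factor = 16 × 3 × 51 = 2448
Stock = 1.02 nM × 2448 = 2497 nM = 2.50 μM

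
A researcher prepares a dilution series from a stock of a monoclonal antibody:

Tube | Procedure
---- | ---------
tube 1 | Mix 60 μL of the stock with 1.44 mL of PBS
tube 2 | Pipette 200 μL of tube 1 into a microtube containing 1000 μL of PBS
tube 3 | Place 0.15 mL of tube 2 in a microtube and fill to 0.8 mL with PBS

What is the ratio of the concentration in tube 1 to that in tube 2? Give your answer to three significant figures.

Step 1: 60 μL + 1.44 mL = 1500 μL total → factor 1500/60 = 25
Step 2: 200 μL + 1000 μL = 1200 μL total → factor 1200/200 = 6
Dilution factor to tube 1 = 25; to tube 2 = 150
[tube 1]/[tube 2] = (factor to tube 2)/(factor to tube 1) = 150/25 = 6.00

6.00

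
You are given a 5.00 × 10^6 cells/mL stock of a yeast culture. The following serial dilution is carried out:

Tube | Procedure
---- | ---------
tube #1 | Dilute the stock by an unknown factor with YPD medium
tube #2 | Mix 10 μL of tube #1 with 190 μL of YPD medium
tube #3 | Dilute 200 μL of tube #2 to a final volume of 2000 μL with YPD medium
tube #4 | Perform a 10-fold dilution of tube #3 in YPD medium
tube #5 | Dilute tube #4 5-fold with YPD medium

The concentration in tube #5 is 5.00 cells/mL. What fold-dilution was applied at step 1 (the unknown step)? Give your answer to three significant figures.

100-fold

Step 1: unknown factor x
Step 2: 10 μL + 190 μL = 200 μL total → factor 200/10 = 20
Step 3: 200 μL brought to 2000 μL → factor 2000/200 = 10
Step 4: 10-fold → factor 10
Step 5: 5-fold → factor 5
Product of known-step factors = 10000
Overall factor = 5.00 × 10^6 cells/mL / (5.00 cells/mL) = 1 × 10^6
x = 1 × 10^6 / 10000 = 100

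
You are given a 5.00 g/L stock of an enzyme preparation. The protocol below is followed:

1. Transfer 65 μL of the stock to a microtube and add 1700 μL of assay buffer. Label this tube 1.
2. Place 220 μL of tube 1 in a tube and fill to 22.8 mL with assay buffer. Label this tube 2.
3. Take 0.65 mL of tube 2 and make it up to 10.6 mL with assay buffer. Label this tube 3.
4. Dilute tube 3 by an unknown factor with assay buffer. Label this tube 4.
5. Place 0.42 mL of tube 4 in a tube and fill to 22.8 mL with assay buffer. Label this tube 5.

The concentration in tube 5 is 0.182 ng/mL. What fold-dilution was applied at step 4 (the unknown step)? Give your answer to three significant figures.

11.0-fold

Step 1: 65 μL + 1700 μL = 1765 μL total → factor 1765/65 = 27.154
Step 2: 220 μL brought to 22.8 mL → factor 22800/220 = 103.64
Step 3: 0.65 mL brought to 10.6 mL → factor 10.6/0.65 = 16.308
Step 4: unknown factor x
Step 5: 0.42 mL brought to 22.8 mL → factor 22.8/0.42 = 54.286
Product of known-step factors = 2.4913 × 10^6
Overall factor = 5.00 g/L / (0.182 ng/mL) = 2.7473 × 10^7
x = 2.7473 × 10^7 / 2.4913 × 10^6 = 11.0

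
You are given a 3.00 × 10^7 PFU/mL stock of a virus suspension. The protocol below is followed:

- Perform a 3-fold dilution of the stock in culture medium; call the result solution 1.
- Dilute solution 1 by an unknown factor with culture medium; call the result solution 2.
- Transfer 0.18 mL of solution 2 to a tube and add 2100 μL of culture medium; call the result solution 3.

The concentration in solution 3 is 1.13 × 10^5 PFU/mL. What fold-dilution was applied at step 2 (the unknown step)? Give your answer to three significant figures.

6.99-fold

Step 1: 3-fold → factor 3
Step 2: unknown factor x
Step 3: 0.18 mL + 2100 μL = 2.28 mL total → factor 2.28/0.18 = 12.667
Product of known-step factors = 38
Overall factor = 3.00 × 10^7 PFU/mL / (1.13 × 10^5 PFU/mL) = 265.49
x = 265.49 / 38 = 6.99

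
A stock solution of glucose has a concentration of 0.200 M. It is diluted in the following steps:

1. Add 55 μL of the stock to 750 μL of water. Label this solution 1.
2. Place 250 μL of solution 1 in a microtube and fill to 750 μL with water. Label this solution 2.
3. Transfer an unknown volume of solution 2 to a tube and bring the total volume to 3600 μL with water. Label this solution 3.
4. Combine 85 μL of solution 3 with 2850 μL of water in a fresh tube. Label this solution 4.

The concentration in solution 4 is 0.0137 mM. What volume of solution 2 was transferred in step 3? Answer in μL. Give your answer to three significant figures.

374 μL

Step 1: 55 μL + 750 μL = 805 μL total → factor 805/55 = 14.636
Step 2: 250 μL brought to 750 μL → factor 750/250 = 3
Step 3: v brought to 3600 μL → factor = 3600 μL/v
Step 4: 85 μL + 2850 μL = 2935 μL total → factor 2935/85 = 34.529
Product of known-step factors = 1516.2
Overall factor = 0.200 M / (0.0137 mM) = 14599
Step-3 factor = 14599 / 1516.2 = 9.6287
v = 3600 μL / 9.6287 = 374 μL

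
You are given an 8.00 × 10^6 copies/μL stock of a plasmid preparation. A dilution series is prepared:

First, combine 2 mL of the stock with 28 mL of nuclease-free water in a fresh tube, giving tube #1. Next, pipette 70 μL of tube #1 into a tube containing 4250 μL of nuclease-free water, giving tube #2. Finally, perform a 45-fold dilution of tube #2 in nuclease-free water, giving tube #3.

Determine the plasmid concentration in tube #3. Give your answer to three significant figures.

Step 1: 2 mL + 28 mL = 30 mL total → factor 30/2 = 15
Step 2: 70 μL + 4250 μL = 4320 μL total → factor 4320/70 = 61.714
Step 3: 45-fold → factor 45
Overall dilution factor = 15 × 61.714 × 45 = 41657
Final = 8.00 × 10^6 copies/μL / 41657 = 192 copies/μL

192 copies/μL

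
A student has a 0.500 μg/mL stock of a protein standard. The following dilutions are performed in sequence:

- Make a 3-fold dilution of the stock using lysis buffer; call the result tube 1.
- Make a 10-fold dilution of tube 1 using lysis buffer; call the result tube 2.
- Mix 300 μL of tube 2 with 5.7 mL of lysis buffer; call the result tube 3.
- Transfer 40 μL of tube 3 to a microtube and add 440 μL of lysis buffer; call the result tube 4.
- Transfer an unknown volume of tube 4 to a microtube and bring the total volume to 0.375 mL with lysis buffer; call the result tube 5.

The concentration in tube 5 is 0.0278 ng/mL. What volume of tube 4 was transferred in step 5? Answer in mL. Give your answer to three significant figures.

Step 1: 3-fold → factor 3
Step 2: 10-fold → factor 10
Step 3: 300 μL + 5.7 mL = 6000 μL total → factor 6000/300 = 20
Step 4: 40 μL + 440 μL = 480 μL total → factor 480/40 = 12
Step 5: v brought to 0.375 mL → factor = 0.375 mL/v
Product of known-step factors = 7200
Overall factor = 0.500 μg/mL / (0.0278 ng/mL) = 17986
Step-5 factor = 17986 / 7200 = 2.498
v = 0.375 mL / 2.498 = 0.150 mL

0.150 mL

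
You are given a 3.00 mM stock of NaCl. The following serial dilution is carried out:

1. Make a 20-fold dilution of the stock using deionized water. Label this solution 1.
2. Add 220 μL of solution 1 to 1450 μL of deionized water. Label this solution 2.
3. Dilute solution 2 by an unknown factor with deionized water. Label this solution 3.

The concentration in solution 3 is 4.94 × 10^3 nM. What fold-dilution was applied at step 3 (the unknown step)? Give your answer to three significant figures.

Step 1: 20-fold → factor 20
Step 2: 220 μL + 1450 μL = 1670 μL total → factor 1670/220 = 7.5909
Step 3: unknown factor x
Product of known-step factors = 151.82
Overall factor = 3.00 mM / (4.94 × 10^3 nM) = 607.29
x = 607.29 / 151.82 = 4.00

4.00-fold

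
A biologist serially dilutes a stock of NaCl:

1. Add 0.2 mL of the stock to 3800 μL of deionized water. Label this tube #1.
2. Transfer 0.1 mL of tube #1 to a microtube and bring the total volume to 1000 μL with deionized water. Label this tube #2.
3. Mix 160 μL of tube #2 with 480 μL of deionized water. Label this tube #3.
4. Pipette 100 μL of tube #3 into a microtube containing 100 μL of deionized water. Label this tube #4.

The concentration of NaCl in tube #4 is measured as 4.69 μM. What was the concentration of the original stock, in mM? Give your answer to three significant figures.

7.50 mM

Step 1: 0.2 mL + 3800 μL = 4 mL total → factor 4/0.2 = 20
Step 2: 0.1 mL brought to 1000 μL → factor 1/0.1 = 10
Step 3: 160 μL + 480 μL = 640 μL total → factor 640/160 = 4
Step 4: 100 μL + 100 μL = 200 μL total → factor 200/100 = 2
Overall dilution factor = 20 × 10 × 4 × 2 = 1600
Stock = 4.69 μM × 1600 = 7504 μM = 7.50 mM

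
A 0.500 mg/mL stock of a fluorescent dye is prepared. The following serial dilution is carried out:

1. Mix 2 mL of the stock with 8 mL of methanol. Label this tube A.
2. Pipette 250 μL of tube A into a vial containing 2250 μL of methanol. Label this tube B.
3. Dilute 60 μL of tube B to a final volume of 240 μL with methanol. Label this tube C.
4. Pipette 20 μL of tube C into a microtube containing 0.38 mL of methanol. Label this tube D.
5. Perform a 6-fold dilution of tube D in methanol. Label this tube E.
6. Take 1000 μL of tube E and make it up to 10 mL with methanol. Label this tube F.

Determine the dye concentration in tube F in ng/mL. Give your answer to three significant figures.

Step 1: 2 mL + 8 mL = 10 mL total → factor 10/2 = 5
Step 2: 250 μL + 2250 μL = 2500 μL total → factor 2500/250 = 10
Step 3: 60 μL brought to 240 μL → factor 240/60 = 4
Step 4: 20 μL + 0.38 mL = 400 μL total → factor 400/20 = 20
Step 5: 6-fold → factor 6
Step 6: 1000 μL brought to 10 mL → factor 10000/1000 = 10
Overall dilution factor = 5 × 10 × 4 × 20 × 6 × 10 = 2.4 × 10^5
Final = 0.500 mg/mL / 2.4 × 10^5 = 2.083 × 10^-6 mg/mL = 2.08 ng/mL

2.08 ng/mL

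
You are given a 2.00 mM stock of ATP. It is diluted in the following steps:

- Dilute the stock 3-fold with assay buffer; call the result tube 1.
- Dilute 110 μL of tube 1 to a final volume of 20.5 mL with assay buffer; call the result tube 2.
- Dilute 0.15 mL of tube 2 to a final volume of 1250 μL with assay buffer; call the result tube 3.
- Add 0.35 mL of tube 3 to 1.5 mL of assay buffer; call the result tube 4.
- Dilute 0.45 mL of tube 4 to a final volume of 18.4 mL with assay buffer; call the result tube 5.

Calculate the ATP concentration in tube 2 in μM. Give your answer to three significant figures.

Step 1: 3-fold → factor 3
Step 2: 110 μL brought to 20.5 mL → factor 20500/110 = 186.36
Dilution factor through tube 2 = 3 × 186.36 = 559.09
[tube 2] = 2.00 mM / 559.09 = 0.003577 mM = 3.58 μM

3.58 μM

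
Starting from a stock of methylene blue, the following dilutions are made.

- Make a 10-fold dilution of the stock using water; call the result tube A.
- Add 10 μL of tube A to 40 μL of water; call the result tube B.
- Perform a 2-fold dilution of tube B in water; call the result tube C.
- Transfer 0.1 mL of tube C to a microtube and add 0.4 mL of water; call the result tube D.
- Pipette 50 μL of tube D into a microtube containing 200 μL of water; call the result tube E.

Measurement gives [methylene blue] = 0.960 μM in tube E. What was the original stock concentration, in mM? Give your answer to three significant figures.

2.40 mM

Step 1: 10-fold → factor 10
Step 2: 10 μL + 40 μL = 50 μL total → factor 50/10 = 5
Step 3: 2-fold → factor 2
Step 4: 0.1 mL + 0.4 mL = 0.5 mL total → factor 0.5/0.1 = 5
Step 5: 50 μL + 200 μL = 250 μL total → factor 250/50 = 5
Overall dilution factor = 10 × 5 × 2 × 5 × 5 = 2500
Stock = 0.960 μM × 2500 = 2400 μM = 2.40 mM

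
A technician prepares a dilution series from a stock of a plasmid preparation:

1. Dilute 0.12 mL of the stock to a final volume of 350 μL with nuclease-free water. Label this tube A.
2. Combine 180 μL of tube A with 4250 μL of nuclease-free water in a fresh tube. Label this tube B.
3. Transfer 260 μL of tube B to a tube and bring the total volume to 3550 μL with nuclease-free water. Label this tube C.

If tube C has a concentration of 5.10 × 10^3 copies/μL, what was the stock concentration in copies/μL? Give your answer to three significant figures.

Step 1: 0.12 mL brought to 350 μL → factor 0.35/0.12 = 2.9167
Step 2: 180 μL + 4250 μL = 4430 μL total → factor 4430/180 = 24.611
Step 3: 260 μL brought to 3550 μL → factor 3550/260 = 13.654
Overall dilution factor = 2.9167 × 24.611 × 13.654 = 980.11
Stock = 5.10 × 10^3 copies/μL × 980.11 = 5.00 × 10^6 copies/μL

5.00 × 10^6 copies/μL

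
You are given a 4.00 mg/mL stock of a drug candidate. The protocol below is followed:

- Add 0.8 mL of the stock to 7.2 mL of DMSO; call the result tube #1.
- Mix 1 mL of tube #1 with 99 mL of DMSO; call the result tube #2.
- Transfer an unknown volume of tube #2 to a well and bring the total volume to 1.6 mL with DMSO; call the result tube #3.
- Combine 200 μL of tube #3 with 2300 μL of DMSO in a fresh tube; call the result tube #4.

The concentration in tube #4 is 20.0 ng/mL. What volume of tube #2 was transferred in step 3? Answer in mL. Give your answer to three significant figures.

0.100 mL

Step 1: 0.8 mL + 7.2 mL = 8 mL total → factor 8/0.8 = 10
Step 2: 1 mL + 99 mL = 100 mL total → factor 100/1 = 100
Step 3: v brought to 1.6 mL → factor = 1.6 mL/v
Step 4: 200 μL + 2300 μL = 2500 μL total → factor 2500/200 = 12.5
Product of known-step factors = 12500
Overall factor = 4.00 mg/mL / (20.0 ng/mL) = 2 × 10^5
Step-3 factor = 2 × 10^5 / 12500 = 16
v = 1.6 mL / 16 = 0.100 mL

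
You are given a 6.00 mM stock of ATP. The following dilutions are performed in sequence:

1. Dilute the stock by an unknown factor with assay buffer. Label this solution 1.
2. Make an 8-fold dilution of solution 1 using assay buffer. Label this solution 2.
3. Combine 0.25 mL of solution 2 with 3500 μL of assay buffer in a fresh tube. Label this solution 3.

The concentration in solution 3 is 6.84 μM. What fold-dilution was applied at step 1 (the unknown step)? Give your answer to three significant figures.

Step 1: unknown factor x
Step 2: 8-fold → factor 8
Step 3: 0.25 mL + 3500 μL = 3.75 mL total → factor 3.75/0.25 = 15
Product of known-step factors = 120
Overall factor = 6.00 mM / (6.84 μM) = 877.19
x = 877.19 / 120 = 7.31

7.31-fold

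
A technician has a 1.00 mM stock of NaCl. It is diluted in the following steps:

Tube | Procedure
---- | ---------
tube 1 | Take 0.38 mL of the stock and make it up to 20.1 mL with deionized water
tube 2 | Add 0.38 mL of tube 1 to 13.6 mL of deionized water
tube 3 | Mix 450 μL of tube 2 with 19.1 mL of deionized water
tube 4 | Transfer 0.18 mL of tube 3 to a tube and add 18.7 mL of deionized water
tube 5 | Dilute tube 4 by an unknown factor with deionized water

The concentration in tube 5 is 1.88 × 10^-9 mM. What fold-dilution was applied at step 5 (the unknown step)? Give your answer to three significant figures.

Step 1: 0.38 mL brought to 20.1 mL → factor 20.1/0.38 = 52.895
Step 2: 0.38 mL + 13.6 mL = 13.98 mL total → factor 13.98/0.38 = 36.789
Step 3: 450 μL + 19.1 mL = 19550 μL total → factor 19550/450 = 43.444
Step 4: 0.18 mL + 18.7 mL = 18.88 mL total → factor 18.88/0.18 = 104.89
Step 5: unknown factor x
Product of known-step factors = 8.8675 × 10^6
Overall factor = 1.00 mM / (1.88 × 10^-9 mM) = 5.3191 × 10^8
x = 5.3191 × 10^8 / 8.8675 × 10^6 = 60.0

60.0-fold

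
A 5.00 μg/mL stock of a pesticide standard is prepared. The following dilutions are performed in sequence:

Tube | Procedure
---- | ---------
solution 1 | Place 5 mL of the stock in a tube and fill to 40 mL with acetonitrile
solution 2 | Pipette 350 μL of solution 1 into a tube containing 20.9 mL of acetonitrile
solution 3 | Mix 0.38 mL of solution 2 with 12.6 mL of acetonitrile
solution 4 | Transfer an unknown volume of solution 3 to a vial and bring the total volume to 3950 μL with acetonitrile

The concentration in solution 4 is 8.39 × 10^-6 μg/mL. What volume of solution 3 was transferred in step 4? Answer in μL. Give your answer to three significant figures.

Step 1: 5 mL brought to 40 mL → factor 40/5 = 8
Step 2: 350 μL + 20.9 mL = 21250 μL total → factor 21250/350 = 60.714
Step 3: 0.38 mL + 12.6 mL = 12.98 mL total → factor 12.98/0.38 = 34.158
Step 4: v brought to 3950 μL → factor = 3950 μL/v
Product of known-step factors = 16591
Overall factor = 5.00 μg/mL / (8.39 × 10^-6 μg/mL) = 5.9595 × 10^5
Step-4 factor = 5.9595 × 10^5 / 16591 = 35.92
v = 3950 μL / 35.92 = 110 μL

110 μL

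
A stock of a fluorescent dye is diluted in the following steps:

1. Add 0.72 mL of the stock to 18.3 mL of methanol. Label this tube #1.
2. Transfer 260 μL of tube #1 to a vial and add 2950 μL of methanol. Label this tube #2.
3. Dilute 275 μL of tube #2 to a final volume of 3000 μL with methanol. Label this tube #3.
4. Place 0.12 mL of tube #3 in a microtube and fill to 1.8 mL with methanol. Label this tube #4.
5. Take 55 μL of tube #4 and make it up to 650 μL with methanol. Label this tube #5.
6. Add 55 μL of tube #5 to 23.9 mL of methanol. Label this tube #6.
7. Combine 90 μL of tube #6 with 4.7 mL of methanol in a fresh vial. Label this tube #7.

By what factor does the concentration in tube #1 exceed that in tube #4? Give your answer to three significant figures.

2.02 × 10^3

Step 1: 0.72 mL + 18.3 mL = 19.02 mL total → factor 19.02/0.72 = 26.417
Step 2: 260 μL + 2950 μL = 3210 μL total → factor 3210/260 = 12.346
Step 3: 275 μL brought to 3000 μL → factor 3000/275 = 10.909
Step 4: 0.12 mL brought to 1.8 mL → factor 1.8/0.12 = 15
Dilution factor to tube #1 = 26.417; to tube #4 = 53369
[tube #1]/[tube #4] = (factor to tube #4)/(factor to tube #1) = 53369/26.417 = 2.02 × 10^3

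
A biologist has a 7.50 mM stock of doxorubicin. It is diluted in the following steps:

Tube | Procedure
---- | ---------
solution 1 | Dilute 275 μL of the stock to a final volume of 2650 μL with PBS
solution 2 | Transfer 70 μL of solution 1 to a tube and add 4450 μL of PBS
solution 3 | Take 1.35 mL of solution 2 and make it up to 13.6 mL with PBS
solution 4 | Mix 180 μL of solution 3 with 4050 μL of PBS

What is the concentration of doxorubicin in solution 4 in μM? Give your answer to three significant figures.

0.0509 μM

Step 1: 275 μL brought to 2650 μL → factor 2650/275 = 9.6364
Step 2: 70 μL + 4450 μL = 4520 μL total → factor 4520/70 = 64.571
Step 3: 1.35 mL brought to 13.6 mL → factor 13.6/1.35 = 10.074
Step 4: 180 μL + 4050 μL = 4230 μL total → factor 4230/180 = 23.5
Overall dilution factor = 9.6364 × 64.571 × 10.074 × 23.5 = 1.4731 × 10^5
Final = 7.50 mM / 1.4731 × 10^5 = 5.091 × 10^-5 mM = 0.0509 μM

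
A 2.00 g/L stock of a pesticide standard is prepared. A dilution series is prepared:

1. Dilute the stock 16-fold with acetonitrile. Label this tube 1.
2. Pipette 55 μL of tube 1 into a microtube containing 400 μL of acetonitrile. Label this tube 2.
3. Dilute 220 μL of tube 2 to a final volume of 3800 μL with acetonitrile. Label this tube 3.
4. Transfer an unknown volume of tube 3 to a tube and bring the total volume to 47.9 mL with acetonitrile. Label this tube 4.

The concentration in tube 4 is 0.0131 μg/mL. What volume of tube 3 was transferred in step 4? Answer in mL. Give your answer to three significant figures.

Step 1: 16-fold → factor 16
Step 2: 55 μL + 400 μL = 455 μL total → factor 455/55 = 8.2727
Step 3: 220 μL brought to 3800 μL → factor 3800/220 = 17.273
Step 4: v brought to 47.9 mL → factor = 47.9 mL/v
Product of known-step factors = 2286.3
Overall factor = 2.00 g/L / (0.0131 μg/mL) = 1.5267 × 10^5
Step-4 factor = 1.5267 × 10^5 / 2286.3 = 66.777
v = 47.9 mL / 66.777 = 0.717 mL

0.717 mL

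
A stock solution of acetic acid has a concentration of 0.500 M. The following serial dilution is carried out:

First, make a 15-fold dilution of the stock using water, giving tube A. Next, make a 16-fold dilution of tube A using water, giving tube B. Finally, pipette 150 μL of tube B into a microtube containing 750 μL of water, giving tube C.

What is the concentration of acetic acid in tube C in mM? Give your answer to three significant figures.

0.347 mM

Step 1: 15-fold → factor 15
Step 2: 16-fold → factor 16
Step 3: 150 μL + 750 μL = 900 μL total → factor 900/150 = 6
Overall dilution factor = 15 × 16 × 6 = 1440
Final = 0.500 M / 1440 = 0.0003472 M = 0.347 mM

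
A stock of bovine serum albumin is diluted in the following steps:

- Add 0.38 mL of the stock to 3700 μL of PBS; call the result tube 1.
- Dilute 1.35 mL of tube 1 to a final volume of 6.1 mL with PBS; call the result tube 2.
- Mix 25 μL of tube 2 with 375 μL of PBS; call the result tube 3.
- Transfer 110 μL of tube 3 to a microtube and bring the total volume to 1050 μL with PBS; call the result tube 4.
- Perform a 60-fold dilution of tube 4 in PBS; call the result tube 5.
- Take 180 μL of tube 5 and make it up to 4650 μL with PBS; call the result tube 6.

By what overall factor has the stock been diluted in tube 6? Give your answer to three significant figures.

1.15 × 10^7

Step 1: 0.38 mL + 3700 μL = 4.08 mL total → factor 4.08/0.38 = 10.737
Step 2: 1.35 mL brought to 6.1 mL → factor 6.1/1.35 = 4.5185
Step 3: 25 μL + 375 μL = 400 μL total → factor 400/25 = 16
Step 4: 110 μL brought to 1050 μL → factor 1050/110 = 9.5455
Step 5: 60-fold → factor 60
Step 6: 180 μL brought to 4650 μL → factor 4650/180 = 25.833
Overall dilution factor = 10.737 × 4.5185 × 16 × 9.5455 × 60 × 25.833 = 1.1485 × 10^7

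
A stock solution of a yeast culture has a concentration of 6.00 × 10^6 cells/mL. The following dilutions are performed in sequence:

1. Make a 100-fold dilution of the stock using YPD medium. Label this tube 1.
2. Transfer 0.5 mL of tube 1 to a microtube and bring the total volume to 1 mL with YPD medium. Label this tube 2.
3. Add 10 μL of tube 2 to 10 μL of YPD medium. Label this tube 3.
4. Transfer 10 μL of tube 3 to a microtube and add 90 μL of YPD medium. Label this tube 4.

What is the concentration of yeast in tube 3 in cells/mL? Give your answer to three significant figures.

Step 1: 100-fold → factor 100
Step 2: 0.5 mL brought to 1 mL → factor 1/0.5 = 2
Step 3: 10 μL + 10 μL = 20 μL total → factor 20/10 = 2
Dilution factor through tube 3 = 100 × 2 × 2 = 400
[tube 3] = 6.00 × 10^6 cells/mL / 400 = 1.50 × 10^4 cells/mL

1.50 × 10^4 cells/mL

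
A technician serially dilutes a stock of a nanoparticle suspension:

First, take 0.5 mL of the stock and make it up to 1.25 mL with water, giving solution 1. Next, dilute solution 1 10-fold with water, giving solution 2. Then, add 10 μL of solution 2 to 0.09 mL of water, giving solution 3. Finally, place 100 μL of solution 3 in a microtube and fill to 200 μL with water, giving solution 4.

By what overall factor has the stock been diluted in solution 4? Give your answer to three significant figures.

500

Step 1: 0.5 mL brought to 1.25 mL → factor 1.25/0.5 = 2.5
Step 2: 10-fold → factor 10
Step 3: 10 μL + 0.09 mL = 100 μL total → factor 100/10 = 10
Step 4: 100 μL brought to 200 μL → factor 200/100 = 2
Overall dilution factor = 2.5 × 10 × 10 × 2 = 500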